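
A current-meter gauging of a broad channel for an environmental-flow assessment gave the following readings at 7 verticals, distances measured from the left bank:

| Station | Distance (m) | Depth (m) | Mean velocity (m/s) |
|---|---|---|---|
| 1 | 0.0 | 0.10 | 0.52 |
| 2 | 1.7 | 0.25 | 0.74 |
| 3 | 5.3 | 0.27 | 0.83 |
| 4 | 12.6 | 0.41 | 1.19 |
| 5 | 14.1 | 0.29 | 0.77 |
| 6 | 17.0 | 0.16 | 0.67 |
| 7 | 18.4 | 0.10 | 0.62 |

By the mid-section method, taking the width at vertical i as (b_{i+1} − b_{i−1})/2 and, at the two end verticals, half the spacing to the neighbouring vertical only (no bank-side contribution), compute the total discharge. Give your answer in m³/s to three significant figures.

4.67 m³/s

w_1 = (1.7 − 0.0)/2 = 0.85 m; q_1 = 0.52 × 0.10 × 0.85 = 0.04420 m³/s
w_2 = (5.3 − 0.0)/2 = 2.65 m; q_2 = 0.74 × 0.25 × 2.65 = 0.4903 m³/s
w_3 = (12.6 − 1.7)/2 = 5.45 m; q_3 = 0.83 × 0.27 × 5.45 = 1.221 m³/s
w_4 = (14.1 − 5.3)/2 = 4.4 m; q_4 = 1.19 × 0.41 × 4.4 = 2.147 m³/s
w_5 = (17.0 − 12.6)/2 = 2.2 m; q_5 = 0.77 × 0.29 × 2.2 = 0.4913 m³/s
w_6 = (18.4 − 14.1)/2 = 2.15 m; q_6 = 0.67 × 0.16 × 2.15 = 0.2305 m³/s
w_7 = (18.4 − 17.0)/2 = 0.7 m; q_7 = 0.62 × 0.10 × 0.7 = 0.04340 m³/s
Q = Σ qᵢ = 4.668 m³/s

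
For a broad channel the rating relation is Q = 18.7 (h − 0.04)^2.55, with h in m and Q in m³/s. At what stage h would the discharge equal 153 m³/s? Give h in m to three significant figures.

2.32 m

h − h₀ = (Q/C)^(1/b) = (153/18.7)^(1/2.55) = 2.280 m
h = 0.04 + 2.280 = 2.320 m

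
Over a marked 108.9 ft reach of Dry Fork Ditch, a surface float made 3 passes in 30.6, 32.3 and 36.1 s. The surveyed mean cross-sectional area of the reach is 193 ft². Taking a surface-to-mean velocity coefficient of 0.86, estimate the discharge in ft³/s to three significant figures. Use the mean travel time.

t̄ = (30.6 + 32.3 + 36.1) / 3 = 33 s
v_surface = L / t̄ = 108.9 / 33 = 3.300 ft/s
v_mean = 0.86 × 3.300 = 2.838 ft/s
Q = A × v_mean = 193 × 2.838 = 547.7 ft³/s

548 ft³/s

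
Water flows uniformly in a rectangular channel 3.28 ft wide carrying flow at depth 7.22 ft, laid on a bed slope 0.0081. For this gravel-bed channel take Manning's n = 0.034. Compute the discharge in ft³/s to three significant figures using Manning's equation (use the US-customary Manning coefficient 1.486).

A = b·y = 3.28 × 7.22 = 23.68 ft²
P = b + 2y = 3.28 + 2×7.22 = 17.72 ft
R = A/P = 23.68/17.72 = 1.336 ft
Q = (1.486/n)·A·R^(2/3)·S^(1/2) = (1.486/0.034) × 23.68 × 1.336^(2/3) × 0.0081^(1/2) = 113.0 ft³/s

113 ft³/s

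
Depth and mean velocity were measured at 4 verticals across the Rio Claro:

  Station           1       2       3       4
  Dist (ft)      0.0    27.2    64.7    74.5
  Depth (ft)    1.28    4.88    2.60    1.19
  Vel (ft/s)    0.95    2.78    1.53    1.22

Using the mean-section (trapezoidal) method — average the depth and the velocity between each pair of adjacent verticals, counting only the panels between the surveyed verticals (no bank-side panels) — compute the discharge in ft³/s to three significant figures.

Panel 1-2: Δb = 27.2 ft, d̄ = (1.28+4.88)/2 = 3.08, v̄ = (0.95+2.78)/2 = 1.865 → q = 27.2×3.08×1.865 = 156.2 ft³/s
Panel 2-3: Δb = 37.5 ft, d̄ = (4.88+2.60)/2 = 3.74, v̄ = (2.78+1.53)/2 = 2.155 → q = 37.5×3.74×2.155 = 302.2 ft³/s
Panel 3-4: Δb = 9.8 ft, d̄ = (2.60+1.19)/2 = 1.895, v̄ = (1.53+1.22)/2 = 1.375 → q = 9.8×1.895×1.375 = 25.54 ft³/s
Q = Σ q = 484.0 ft³/s

484 ft³/s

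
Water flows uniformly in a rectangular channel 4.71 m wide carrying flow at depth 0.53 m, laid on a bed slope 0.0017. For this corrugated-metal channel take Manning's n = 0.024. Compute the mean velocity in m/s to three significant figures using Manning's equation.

A = b·y = 4.71 × 0.53 = 2.496 m²
P = b + 2y = 4.71 + 2×0.53 = 5.770 m
R = A/P = 2.496/5.770 = 0.4326 m
Q = (1/n)·A·R^(2/3)·S^(1/2) = (1/0.024) × 2.496 × 0.4326^(2/3) × 0.0017^(1/2) = 2.453 m³/s
V = Q/A = 2.453/2.496 = 0.9827 m/s

0.983 m/s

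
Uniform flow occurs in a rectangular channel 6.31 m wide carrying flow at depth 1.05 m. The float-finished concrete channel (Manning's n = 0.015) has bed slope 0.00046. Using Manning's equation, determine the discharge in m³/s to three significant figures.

8.08 m³/s

A = b·y = 6.31 × 1.05 = 6.626 m²
P = b + 2y = 6.31 + 2×1.05 = 8.410 m
R = A/P = 6.626/8.410 = 0.7878 m
Q = (1/n)·A·R^(2/3)·S^(1/2) = (1/0.015) × 6.626 × 0.7878^(2/3) × 0.00046^(1/2) = 8.081 m³/s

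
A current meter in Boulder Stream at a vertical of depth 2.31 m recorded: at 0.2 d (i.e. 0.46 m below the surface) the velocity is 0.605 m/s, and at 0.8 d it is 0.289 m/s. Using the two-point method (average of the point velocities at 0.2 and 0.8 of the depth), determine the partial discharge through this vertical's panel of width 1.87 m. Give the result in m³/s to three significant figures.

v̄ = (0.605 + 0.289) / 2 = 0.4470 m/s
q = v̄ × d × w = 0.4470 × 2.31 × 1.87 = 1.931 m³/s

1.93 m³/s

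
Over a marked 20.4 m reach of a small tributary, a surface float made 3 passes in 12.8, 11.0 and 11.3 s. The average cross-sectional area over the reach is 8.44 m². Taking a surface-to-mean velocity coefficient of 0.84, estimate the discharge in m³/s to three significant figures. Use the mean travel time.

t̄ = (12.8 + 11.0 + 11.3) / 3 = 11.7 s
v_surface = L / t̄ = 20.4 / 11.7 = 1.744 m/s
v_mean = 0.84 × 1.744 = 1.465 m/s
Q = A × v_mean = 8.44 × 1.465 = 12.36 m³/s

12.4 m³/s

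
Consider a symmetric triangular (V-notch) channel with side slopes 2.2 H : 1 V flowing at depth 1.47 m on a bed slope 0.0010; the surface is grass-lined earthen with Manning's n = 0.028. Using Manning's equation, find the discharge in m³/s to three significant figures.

4.11 m³/s

A = z·y² = 2.2×1.47² = 4.754 m²
P = 2y√(1+z²) = 2×1.47×√(1+2.2²) = 7.105 m
R = A/P = 4.754/7.105 = 0.6691 m
Q = (1/n)·A·R^(2/3)·S^(1/2) = (1/0.028) × 4.754 × 0.6691^(2/3) × 0.0010^(1/2) = 4.107 m³/s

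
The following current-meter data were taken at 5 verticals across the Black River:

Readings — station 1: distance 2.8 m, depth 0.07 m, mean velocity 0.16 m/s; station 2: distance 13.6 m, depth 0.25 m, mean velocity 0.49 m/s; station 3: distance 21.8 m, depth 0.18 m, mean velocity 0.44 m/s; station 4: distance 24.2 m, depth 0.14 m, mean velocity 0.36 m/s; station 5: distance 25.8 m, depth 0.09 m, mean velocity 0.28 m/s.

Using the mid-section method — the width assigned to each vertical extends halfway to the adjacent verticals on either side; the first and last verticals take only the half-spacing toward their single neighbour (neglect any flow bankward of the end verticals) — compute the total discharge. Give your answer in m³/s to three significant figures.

1.76 m³/s

w_1 = (13.6 − 2.8)/2 = 5.4 m; q_1 = 0.16 × 0.07 × 5.4 = 0.06048 m³/s
w_2 = (21.8 − 2.8)/2 = 9.5 m; q_2 = 0.49 × 0.25 × 9.5 = 1.164 m³/s
w_3 = (24.2 − 13.6)/2 = 5.3 m; q_3 = 0.44 × 0.18 × 5.3 = 0.4198 m³/s
w_4 = (25.8 − 21.8)/2 = 2 m; q_4 = 0.36 × 0.14 × 2 = 0.1008 m³/s
w_5 = (25.8 − 24.2)/2 = 0.8 m; q_5 = 0.28 × 0.09 × 0.8 = 0.02016 m³/s
Q = Σ qᵢ = 1.765 m³/s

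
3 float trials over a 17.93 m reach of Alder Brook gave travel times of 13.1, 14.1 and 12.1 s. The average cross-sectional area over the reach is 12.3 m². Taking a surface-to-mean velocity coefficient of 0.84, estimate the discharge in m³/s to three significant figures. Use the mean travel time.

14.1 m³/s

t̄ = (13.1 + 14.1 + 12.1) / 3 = 13.1 s
v_surface = L / t̄ = 17.93 / 13.1 = 1.369 m/s
v_mean = 0.84 × 1.369 = 1.150 m/s
Q = A × v_mean = 12.3 × 1.150 = 14.14 m³/s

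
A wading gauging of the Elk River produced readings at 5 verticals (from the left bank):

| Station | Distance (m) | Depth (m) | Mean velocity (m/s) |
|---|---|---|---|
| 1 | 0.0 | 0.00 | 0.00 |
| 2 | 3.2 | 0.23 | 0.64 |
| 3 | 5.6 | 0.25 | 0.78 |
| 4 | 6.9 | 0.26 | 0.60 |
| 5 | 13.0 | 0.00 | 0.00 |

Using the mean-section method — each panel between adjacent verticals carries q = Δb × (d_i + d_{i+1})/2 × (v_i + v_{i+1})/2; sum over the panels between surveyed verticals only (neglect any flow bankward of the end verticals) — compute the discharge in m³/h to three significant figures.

Panel 1-2: Δb = 3.2 m, d̄ = (0.00+0.23)/2 = 0.115, v̄ = (0.00+0.64)/2 = 0.32 → q = 3.2×0.115×0.32 = 0.1178 m³/s
Panel 2-3: Δb = 2.4 m, d̄ = (0.23+0.25)/2 = 0.24, v̄ = (0.64+0.78)/2 = 0.71 → q = 2.4×0.24×0.71 = 0.4090 m³/s
Panel 3-4: Δb = 1.3 m, d̄ = (0.25+0.26)/2 = 0.255, v̄ = (0.78+0.60)/2 = 0.69 → q = 1.3×0.255×0.69 = 0.2287 m³/s
Panel 4-5: Δb = 6.1 m, d̄ = (0.26+0.00)/2 = 0.13, v̄ = (0.60+0.00)/2 = 0.3 → q = 6.1×0.13×0.3 = 0.2379 m³/s
Q = Σ q = 0.9934 m³/s
= 0.9934 × 3600 = 3576 m³/h

3580 m³/h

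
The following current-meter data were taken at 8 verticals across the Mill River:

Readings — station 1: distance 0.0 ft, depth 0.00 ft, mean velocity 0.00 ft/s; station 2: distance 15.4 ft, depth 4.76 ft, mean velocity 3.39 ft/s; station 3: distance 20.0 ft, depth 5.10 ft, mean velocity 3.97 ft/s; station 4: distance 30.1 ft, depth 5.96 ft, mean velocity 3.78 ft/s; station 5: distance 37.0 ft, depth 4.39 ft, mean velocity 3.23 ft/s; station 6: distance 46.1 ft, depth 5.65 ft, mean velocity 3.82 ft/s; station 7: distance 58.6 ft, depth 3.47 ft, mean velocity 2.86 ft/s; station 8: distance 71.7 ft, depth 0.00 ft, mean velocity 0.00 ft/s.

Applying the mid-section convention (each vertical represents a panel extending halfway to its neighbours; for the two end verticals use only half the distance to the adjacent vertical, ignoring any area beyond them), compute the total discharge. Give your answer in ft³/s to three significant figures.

975 ft³/s

w_2 = (20.0 − 0.0)/2 = 10 ft; q_2 = 3.39 × 4.76 × 10 = 161.4 ft³/s
w_3 = (30.1 − 15.4)/2 = 7.35 ft; q_3 = 3.97 × 5.10 × 7.35 = 148.8 ft³/s
w_4 = (37.0 − 20.0)/2 = 8.5 ft; q_4 = 3.78 × 5.96 × 8.5 = 191.5 ft³/s
w_5 = (46.1 − 30.1)/2 = 8 ft; q_5 = 3.23 × 4.39 × 8 = 113.4 ft³/s
w_6 = (58.6 − 37.0)/2 = 10.8 ft; q_6 = 3.82 × 5.65 × 10.8 = 233.1 ft³/s
w_7 = (71.7 − 46.1)/2 = 12.8 ft; q_7 = 2.86 × 3.47 × 12.8 = 127.0 ft³/s
Stations 1, 8 contribute zero (depth or velocity is 0).
Q = Σ qᵢ = 975.2 ft³/s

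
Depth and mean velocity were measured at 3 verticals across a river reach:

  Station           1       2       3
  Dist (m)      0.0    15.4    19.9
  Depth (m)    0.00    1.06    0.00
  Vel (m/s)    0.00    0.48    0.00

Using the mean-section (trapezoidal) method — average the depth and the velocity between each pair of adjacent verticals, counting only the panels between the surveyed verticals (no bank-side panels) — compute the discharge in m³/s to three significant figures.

Panel 1-2: Δb = 15.4 m, d̄ = (0.00+1.06)/2 = 0.53, v̄ = (0.00+0.48)/2 = 0.24 → q = 15.4×0.53×0.24 = 1.959 m³/s
Panel 2-3: Δb = 4.5 m, d̄ = (1.06+0.00)/2 = 0.53, v̄ = (0.48+0.00)/2 = 0.24 → q = 4.5×0.53×0.24 = 0.5724 m³/s
Q = Σ q = 2.531 m³/s

2.53 m³/s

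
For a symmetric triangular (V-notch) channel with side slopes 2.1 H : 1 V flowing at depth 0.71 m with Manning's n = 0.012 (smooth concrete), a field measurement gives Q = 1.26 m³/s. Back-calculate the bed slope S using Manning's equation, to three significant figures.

0.000930

A = z·y² = 2.1×0.71² = 1.059 m²
P = 2y√(1+z²) = 2×0.71×√(1+2.1²) = 3.303 m
R = A/P = 1.059/3.303 = 0.3205 m
S = (Q·n / (1·A·R^(2/3)))² = (1.26×0.012 / (1×1.059×0.4683))² = 0.0009300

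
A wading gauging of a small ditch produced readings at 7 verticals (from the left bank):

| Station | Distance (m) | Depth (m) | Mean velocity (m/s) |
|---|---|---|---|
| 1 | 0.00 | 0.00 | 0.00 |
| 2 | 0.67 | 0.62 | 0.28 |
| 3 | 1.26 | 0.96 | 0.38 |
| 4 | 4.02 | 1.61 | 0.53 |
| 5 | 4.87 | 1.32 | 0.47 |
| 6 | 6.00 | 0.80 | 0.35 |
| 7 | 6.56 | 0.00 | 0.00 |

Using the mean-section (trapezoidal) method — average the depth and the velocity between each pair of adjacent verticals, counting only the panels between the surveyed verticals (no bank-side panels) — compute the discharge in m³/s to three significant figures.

2.95 m³/s

Panel 1-2: Δb = 0.67 m, d̄ = (0.00+0.62)/2 = 0.31, v̄ = (0.00+0.28)/2 = 0.14 → q = 0.67×0.31×0.14 = 0.02908 m³/s
Panel 2-3: Δb = 0.59 m, d̄ = (0.62+0.96)/2 = 0.79, v̄ = (0.28+0.38)/2 = 0.33 → q = 0.59×0.79×0.33 = 0.1538 m³/s
Panel 3-4: Δb = 2.76 m, d̄ = (0.96+1.61)/2 = 1.285, v̄ = (0.38+0.53)/2 = 0.455 → q = 2.76×1.285×0.455 = 1.614 m³/s
Panel 4-5: Δb = 0.85 m, d̄ = (1.61+1.32)/2 = 1.465, v̄ = (0.53+0.47)/2 = 0.5 → q = 0.85×1.465×0.5 = 0.6226 m³/s
Panel 5-6: Δb = 1.13 m, d̄ = (1.32+0.80)/2 = 1.06, v̄ = (0.47+0.35)/2 = 0.41 → q = 1.13×1.06×0.41 = 0.4911 m³/s
Panel 6-7: Δb = 0.56 m, d̄ = (0.80+0.00)/2 = 0.4, v̄ = (0.35+0.00)/2 = 0.175 → q = 0.56×0.4×0.175 = 0.03920 m³/s
Q = Σ q = 2.950 m³/s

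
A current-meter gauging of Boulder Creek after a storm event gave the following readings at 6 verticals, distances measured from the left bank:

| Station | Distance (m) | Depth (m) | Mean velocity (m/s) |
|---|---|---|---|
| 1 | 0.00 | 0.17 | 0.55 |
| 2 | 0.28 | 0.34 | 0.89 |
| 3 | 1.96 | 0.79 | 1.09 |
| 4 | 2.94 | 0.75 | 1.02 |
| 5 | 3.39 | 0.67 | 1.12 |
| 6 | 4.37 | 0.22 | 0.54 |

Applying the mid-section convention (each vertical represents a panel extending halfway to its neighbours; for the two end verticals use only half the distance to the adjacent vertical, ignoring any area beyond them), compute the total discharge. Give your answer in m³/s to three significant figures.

2.60 m³/s

w_1 = (0.28 − 0.00)/2 = 0.14 m; q_1 = 0.55 × 0.17 × 0.14 = 0.01309 m³/s
w_2 = (1.96 − 0.00)/2 = 0.98 m; q_2 = 0.89 × 0.34 × 0.98 = 0.2965 m³/s
w_3 = (2.94 − 0.28)/2 = 1.33 m; q_3 = 1.09 × 0.79 × 1.33 = 1.145 m³/s
w_4 = (3.39 − 1.96)/2 = 0.715 m; q_4 = 1.02 × 0.75 × 0.715 = 0.5470 m³/s
w_5 = (4.37 − 2.94)/2 = 0.715 m; q_5 = 1.12 × 0.67 × 0.715 = 0.5365 m³/s
w_6 = (4.37 − 3.39)/2 = 0.49 m; q_6 = 0.54 × 0.22 × 0.49 = 0.05821 m³/s
Q = Σ qᵢ = 2.597 m³/s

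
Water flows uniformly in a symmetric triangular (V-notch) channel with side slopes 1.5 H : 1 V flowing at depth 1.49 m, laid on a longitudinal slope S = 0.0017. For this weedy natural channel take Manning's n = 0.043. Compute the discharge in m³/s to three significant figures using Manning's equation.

2.32 m³/s

A = z·y² = 1.5×1.49² = 3.330 m²
P = 2y√(1+z²) = 2×1.49×√(1+1.5²) = 5.372 m
R = A/P = 3.330/5.372 = 0.6199 m
Q = (1/n)·A·R^(2/3)·S^(1/2) = (1/0.043) × 3.330 × 0.6199^(2/3) × 0.0017^(1/2) = 2.321 m³/s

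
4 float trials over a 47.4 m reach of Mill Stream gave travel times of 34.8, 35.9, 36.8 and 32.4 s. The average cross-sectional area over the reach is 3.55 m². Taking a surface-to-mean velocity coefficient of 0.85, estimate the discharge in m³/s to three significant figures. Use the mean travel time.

t̄ = (34.8 + 35.9 + 36.8 + 32.4) / 4 = 34.975 s
v_surface = L / t̄ = 47.4 / 34.975 = 1.355 m/s
v_mean = 0.85 × 1.355 = 1.152 m/s
Q = A × v_mean = 3.55 × 1.152 = 4.089 m³/s

4.09 m³/s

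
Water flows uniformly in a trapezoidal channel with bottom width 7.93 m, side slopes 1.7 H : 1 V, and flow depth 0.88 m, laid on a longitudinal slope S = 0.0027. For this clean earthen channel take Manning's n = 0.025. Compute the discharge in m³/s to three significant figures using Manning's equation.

A = (b + z·y)·y = (7.93 + 1.7×0.88)×0.88 = 8.295 m²
P = b + 2y√(1+z²) = 7.93 + 2×0.88×√(1+1.7²) = 11.40 m
R = A/P = 8.295/11.40 = 0.7275 m
Q = (1/n)·A·R^(2/3)·S^(1/2) = (1/0.025) × 8.295 × 0.7275^(2/3) × 0.0027^(1/2) = 13.95 m³/s

13.9 m³/s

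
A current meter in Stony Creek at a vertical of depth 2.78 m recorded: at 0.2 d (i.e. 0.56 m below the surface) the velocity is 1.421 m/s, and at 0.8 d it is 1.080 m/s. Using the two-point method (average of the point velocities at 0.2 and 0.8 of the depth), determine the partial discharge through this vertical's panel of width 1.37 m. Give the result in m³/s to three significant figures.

4.76 m³/s

v̄ = (1.421 + 1.080) / 2 = 1.251 m/s
q = v̄ × d × w = 1.251 × 2.78 × 1.37 = 4.763 m³/s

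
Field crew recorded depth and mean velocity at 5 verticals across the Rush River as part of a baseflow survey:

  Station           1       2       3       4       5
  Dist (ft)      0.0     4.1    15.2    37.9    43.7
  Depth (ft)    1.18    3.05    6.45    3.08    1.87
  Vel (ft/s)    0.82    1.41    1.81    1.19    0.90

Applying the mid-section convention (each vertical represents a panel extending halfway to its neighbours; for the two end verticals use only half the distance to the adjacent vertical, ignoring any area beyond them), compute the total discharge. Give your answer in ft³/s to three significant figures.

289 ft³/s

w_1 = (4.1 − 0.0)/2 = 2.05 ft; q_1 = 0.82 × 1.18 × 2.05 = 1.984 ft³/s
w_2 = (15.2 − 0.0)/2 = 7.6 ft; q_2 = 1.41 × 3.05 × 7.6 = 32.68 ft³/s
w_3 = (37.9 − 4.1)/2 = 16.9 ft; q_3 = 1.81 × 6.45 × 16.9 = 197.3 ft³/s
w_4 = (43.7 − 15.2)/2 = 14.25 ft; q_4 = 1.19 × 3.08 × 14.25 = 52.23 ft³/s
w_5 = (43.7 − 37.9)/2 = 2.9 ft; q_5 = 0.90 × 1.87 × 2.9 = 4.881 ft³/s
Q = Σ qᵢ = 289.1 ft³/s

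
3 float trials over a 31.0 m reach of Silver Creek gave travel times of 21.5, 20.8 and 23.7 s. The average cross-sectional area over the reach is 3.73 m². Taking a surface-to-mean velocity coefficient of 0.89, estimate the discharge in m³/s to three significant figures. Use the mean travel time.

4.68 m³/s

t̄ = (21.5 + 20.8 + 23.7) / 3 = 22 s
v_surface = L / t̄ = 31.0 / 22 = 1.409 m/s
v_mean = 0.89 × 1.409 = 1.254 m/s
Q = A × v_mean = 3.73 × 1.254 = 4.678 m³/s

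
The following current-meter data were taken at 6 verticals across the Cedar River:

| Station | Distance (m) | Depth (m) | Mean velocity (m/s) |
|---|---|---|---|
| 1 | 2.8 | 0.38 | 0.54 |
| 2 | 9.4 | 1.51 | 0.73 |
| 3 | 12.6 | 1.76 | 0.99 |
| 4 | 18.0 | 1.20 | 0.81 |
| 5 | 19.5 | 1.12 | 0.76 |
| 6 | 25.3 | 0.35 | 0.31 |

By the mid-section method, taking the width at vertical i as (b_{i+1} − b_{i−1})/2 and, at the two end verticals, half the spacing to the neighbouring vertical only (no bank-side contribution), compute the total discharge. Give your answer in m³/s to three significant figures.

20.3 m³/s

w_1 = (9.4 − 2.8)/2 = 3.3 m; q_1 = 0.54 × 0.38 × 3.3 = 0.6772 m³/s
w_2 = (12.6 − 2.8)/2 = 4.9 m; q_2 = 0.73 × 1.51 × 4.9 = 5.401 m³/s
w_3 = (18.0 − 9.4)/2 = 4.3 m; q_3 = 0.99 × 1.76 × 4.3 = 7.492 m³/s
w_4 = (19.5 − 12.6)/2 = 3.45 m; q_4 = 0.81 × 1.20 × 3.45 = 3.353 m³/s
w_5 = (25.3 − 18.0)/2 = 3.65 m; q_5 = 0.76 × 1.12 × 3.65 = 3.107 m³/s
w_6 = (25.3 − 19.5)/2 = 2.9 m; q_6 = 0.31 × 0.35 × 2.9 = 0.3147 m³/s
Q = Σ qᵢ = 20.35 m³/s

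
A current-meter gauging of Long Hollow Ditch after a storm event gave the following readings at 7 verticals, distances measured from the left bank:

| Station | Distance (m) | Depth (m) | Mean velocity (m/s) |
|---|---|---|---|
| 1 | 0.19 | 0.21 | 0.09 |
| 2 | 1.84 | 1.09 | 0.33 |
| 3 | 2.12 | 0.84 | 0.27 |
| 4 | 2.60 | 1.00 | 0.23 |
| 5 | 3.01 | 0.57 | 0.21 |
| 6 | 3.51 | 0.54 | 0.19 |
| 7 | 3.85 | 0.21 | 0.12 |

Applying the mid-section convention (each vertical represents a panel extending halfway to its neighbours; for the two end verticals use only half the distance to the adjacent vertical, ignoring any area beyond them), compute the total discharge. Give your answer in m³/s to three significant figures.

w_1 = (1.84 − 0.19)/2 = 0.825 m; q_1 = 0.09 × 0.21 × 0.825 = 0.01559 m³/s
w_2 = (2.12 − 0.19)/2 = 0.965 m; q_2 = 0.33 × 1.09 × 0.965 = 0.3471 m³/s
w_3 = (2.60 − 1.84)/2 = 0.38 m; q_3 = 0.27 × 0.84 × 0.38 = 0.08618 m³/s
w_4 = (3.01 − 2.12)/2 = 0.445 m; q_4 = 0.23 × 1.00 × 0.445 = 0.1024 m³/s
w_5 = (3.51 − 2.60)/2 = 0.455 m; q_5 = 0.21 × 0.57 × 0.455 = 0.05446 m³/s
w_6 = (3.85 − 3.01)/2 = 0.42 m; q_6 = 0.19 × 0.54 × 0.42 = 0.04309 m³/s
w_7 = (3.85 − 3.51)/2 = 0.17 m; q_7 = 0.12 × 0.21 × 0.17 = 0.004284 m³/s
Q = Σ qᵢ = 0.6531 m³/s

0.653 m³/s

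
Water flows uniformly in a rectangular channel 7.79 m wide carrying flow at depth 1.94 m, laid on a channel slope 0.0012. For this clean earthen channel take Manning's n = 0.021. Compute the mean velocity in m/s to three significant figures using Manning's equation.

1.96 m/s

A = b·y = 7.79 × 1.94 = 15.11 m²
P = b + 2y = 7.79 + 2×1.94 = 11.67 m
R = A/P = 15.11/11.67 = 1.295 m
Q = (1/n)·A·R^(2/3)·S^(1/2) = (1/0.021) × 15.11 × 1.295^(2/3) × 0.0012^(1/2) = 29.62 m³/s
V = Q/A = 29.62/15.11 = 1.960 m/s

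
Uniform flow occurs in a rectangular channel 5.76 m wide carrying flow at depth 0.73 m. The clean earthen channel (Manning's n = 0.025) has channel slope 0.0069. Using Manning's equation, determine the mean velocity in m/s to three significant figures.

A = b·y = 5.76 × 0.73 = 4.205 m²
P = b + 2y = 5.76 + 2×0.73 = 7.220 m
R = A/P = 4.205/7.220 = 0.5824 m
Q = (1/n)·A·R^(2/3)·S^(1/2) = (1/0.025) × 4.205 × 0.5824^(2/3) × 0.0069^(1/2) = 9.743 m³/s
V = Q/A = 9.743/4.205 = 2.317 m/s

2.32 m/s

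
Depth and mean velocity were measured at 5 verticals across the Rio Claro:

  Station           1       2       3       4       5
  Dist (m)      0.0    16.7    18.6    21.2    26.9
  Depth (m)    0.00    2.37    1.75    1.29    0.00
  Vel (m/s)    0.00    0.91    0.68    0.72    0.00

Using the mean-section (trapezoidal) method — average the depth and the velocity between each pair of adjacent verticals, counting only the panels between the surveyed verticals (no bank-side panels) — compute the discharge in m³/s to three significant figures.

Panel 1-2: Δb = 16.7 m, d̄ = (0.00+2.37)/2 = 1.185, v̄ = (0.00+0.91)/2 = 0.455 → q = 16.7×1.185×0.455 = 9.004 m³/s
Panel 2-3: Δb = 1.9 m, d̄ = (2.37+1.75)/2 = 2.06, v̄ = (0.91+0.68)/2 = 0.795 → q = 1.9×2.06×0.795 = 3.112 m³/s
Panel 3-4: Δb = 2.6 m, d̄ = (1.75+1.29)/2 = 1.52, v̄ = (0.68+0.72)/2 = 0.7 → q = 2.6×1.52×0.7 = 2.766 m³/s
Panel 4-5: Δb = 5.7 m, d̄ = (1.29+0.00)/2 = 0.645, v̄ = (0.72+0.00)/2 = 0.36 → q = 5.7×0.645×0.36 = 1.324 m³/s
Q = Σ q = 16.21 m³/s

16.2 m³/s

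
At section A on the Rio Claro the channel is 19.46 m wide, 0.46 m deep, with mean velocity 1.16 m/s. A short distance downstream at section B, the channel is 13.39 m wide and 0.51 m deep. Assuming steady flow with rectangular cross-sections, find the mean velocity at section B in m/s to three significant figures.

Q = A₁V₁ = (19.46×0.46) × 1.16 = 10.38 m³/s
A₂ = 13.39 × 0.51 = 6.829 m²
V₂ = Q/A₂ = 10.38/6.829 = 1.521 m/s

1.52 m/s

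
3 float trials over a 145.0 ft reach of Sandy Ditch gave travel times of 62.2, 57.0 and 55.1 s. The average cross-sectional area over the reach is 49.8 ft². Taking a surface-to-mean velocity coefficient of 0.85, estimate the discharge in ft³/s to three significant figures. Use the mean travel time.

t̄ = (62.2 + 57.0 + 55.1) / 3 = 58.1 s
v_surface = L / t̄ = 145.0 / 58.1 = 2.496 ft/s
v_mean = 0.85 × 2.496 = 2.121 ft/s
Q = A × v_mean = 49.8 × 2.121 = 105.6 ft³/s

106 ft³/s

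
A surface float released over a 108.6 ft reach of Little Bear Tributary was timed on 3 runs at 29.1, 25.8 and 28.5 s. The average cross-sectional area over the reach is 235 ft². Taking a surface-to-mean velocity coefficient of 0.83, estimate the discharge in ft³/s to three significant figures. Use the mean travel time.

t̄ = (29.1 + 25.8 + 28.5) / 3 = 27.8 s
v_surface = L / t̄ = 108.6 / 27.8 = 3.906 ft/s
v_mean = 0.83 × 3.906 = 3.242 ft/s
Q = A × v_mean = 235 × 3.242 = 762.0 ft³/s

762 ft³/s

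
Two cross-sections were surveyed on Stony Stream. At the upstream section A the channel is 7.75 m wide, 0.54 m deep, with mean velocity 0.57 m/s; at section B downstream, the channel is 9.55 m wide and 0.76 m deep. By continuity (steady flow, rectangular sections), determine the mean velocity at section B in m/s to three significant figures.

Q = A₁V₁ = (7.75×0.54) × 0.57 = 2.385 m³/s
A₂ = 9.55 × 0.76 = 7.258 m²
V₂ = Q/A₂ = 2.385/7.258 = 0.3287 m/s

0.329 m/s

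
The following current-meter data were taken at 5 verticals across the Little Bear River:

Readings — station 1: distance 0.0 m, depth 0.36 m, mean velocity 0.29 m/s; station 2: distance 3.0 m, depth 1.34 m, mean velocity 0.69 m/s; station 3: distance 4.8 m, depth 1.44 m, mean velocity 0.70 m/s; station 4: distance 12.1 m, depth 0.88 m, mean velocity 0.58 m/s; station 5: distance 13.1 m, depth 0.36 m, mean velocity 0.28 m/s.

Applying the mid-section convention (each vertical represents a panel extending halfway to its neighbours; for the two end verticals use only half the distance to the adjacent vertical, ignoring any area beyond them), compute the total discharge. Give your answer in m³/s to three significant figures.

w_1 = (3.0 − 0.0)/2 = 1.5 m; q_1 = 0.29 × 0.36 × 1.5 = 0.1566 m³/s
w_2 = (4.8 − 0.0)/2 = 2.4 m; q_2 = 0.69 × 1.34 × 2.4 = 2.219 m³/s
w_3 = (12.1 − 3.0)/2 = 4.55 m; q_3 = 0.70 × 1.44 × 4.55 = 4.586 m³/s
w_4 = (13.1 − 4.8)/2 = 4.15 m; q_4 = 0.58 × 0.88 × 4.15 = 2.118 m³/s
w_5 = (13.1 − 12.1)/2 = 0.5 m; q_5 = 0.28 × 0.36 × 0.5 = 0.05040 m³/s
Q = Σ qᵢ = 9.131 m³/s

9.13 m³/s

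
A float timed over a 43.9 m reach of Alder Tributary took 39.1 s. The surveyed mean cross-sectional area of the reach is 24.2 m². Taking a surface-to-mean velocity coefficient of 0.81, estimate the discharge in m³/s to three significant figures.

22.0 m³/s

v_surface = L / t̄ = 43.9 / 39.1 = 1.123 m/s
v_mean = 0.81 × 1.123 = 0.9094 m/s
Q = A × v_mean = 24.2 × 0.9094 = 22.01 m³/s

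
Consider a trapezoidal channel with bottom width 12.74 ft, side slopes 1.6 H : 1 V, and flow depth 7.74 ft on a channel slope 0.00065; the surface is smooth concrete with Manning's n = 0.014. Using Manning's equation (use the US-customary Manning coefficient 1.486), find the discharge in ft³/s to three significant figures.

1460 ft³/s

A = (b + z·y)·y = (12.74 + 1.6×7.74)×7.74 = 194.5 ft²
P = b + 2y√(1+z²) = 12.74 + 2×7.74×√(1+1.6²) = 41.95 ft
R = A/P = 194.5/41.95 = 4.636 ft
Q = (1.486/n)·A·R^(2/3)·S^(1/2) = (1.486/0.014) × 194.5 × 4.636^(2/3) × 0.00065^(1/2) = 1463 ft³/s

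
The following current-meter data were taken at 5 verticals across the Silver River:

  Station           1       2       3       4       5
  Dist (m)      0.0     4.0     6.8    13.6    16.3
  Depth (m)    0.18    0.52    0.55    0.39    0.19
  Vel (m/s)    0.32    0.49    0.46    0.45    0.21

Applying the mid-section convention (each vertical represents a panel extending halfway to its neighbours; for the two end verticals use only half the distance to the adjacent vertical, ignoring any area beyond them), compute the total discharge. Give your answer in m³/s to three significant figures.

3.08 m³/s

w_1 = (4.0 − 0.0)/2 = 2 m; q_1 = 0.32 × 0.18 × 2 = 0.1152 m³/s
w_2 = (6.8 − 0.0)/2 = 3.4 m; q_2 = 0.49 × 0.52 × 3.4 = 0.8663 m³/s
w_3 = (13.6 − 4.0)/2 = 4.8 m; q_3 = 0.46 × 0.55 × 4.8 = 1.214 m³/s
w_4 = (16.3 − 6.8)/2 = 4.75 m; q_4 = 0.45 × 0.39 × 4.75 = 0.8336 m³/s
w_5 = (16.3 − 13.6)/2 = 1.35 m; q_5 = 0.21 × 0.19 × 1.35 = 0.05387 m³/s
Q = Σ qᵢ = 3.083 m³/s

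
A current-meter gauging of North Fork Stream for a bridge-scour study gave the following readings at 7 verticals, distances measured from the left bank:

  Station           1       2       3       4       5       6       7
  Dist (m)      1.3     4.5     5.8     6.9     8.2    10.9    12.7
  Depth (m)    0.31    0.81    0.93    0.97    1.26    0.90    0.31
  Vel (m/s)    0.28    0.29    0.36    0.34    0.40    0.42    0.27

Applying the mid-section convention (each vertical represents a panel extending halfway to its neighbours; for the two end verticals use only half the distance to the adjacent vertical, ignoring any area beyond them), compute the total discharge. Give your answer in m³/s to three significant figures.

3.40 m³/s

w_1 = (4.5 − 1.3)/2 = 1.6 m; q_1 = 0.28 × 0.31 × 1.6 = 0.1389 m³/s
w_2 = (5.8 − 1.3)/2 = 2.25 m; q_2 = 0.29 × 0.81 × 2.25 = 0.5285 m³/s
w_3 = (6.9 − 4.5)/2 = 1.2 m; q_3 = 0.36 × 0.93 × 1.2 = 0.4018 m³/s
w_4 = (8.2 − 5.8)/2 = 1.2 m; q_4 = 0.34 × 0.97 × 1.2 = 0.3958 m³/s
w_5 = (10.9 − 6.9)/2 = 2 m; q_5 = 0.40 × 1.26 × 2 = 1.008 m³/s
w_6 = (12.7 − 8.2)/2 = 2.25 m; q_6 = 0.42 × 0.90 × 2.25 = 0.8505 m³/s
w_7 = (12.7 − 10.9)/2 = 0.9 m; q_7 = 0.27 × 0.31 × 0.9 = 0.07533 m³/s
Q = Σ qᵢ = 3.399 m³/s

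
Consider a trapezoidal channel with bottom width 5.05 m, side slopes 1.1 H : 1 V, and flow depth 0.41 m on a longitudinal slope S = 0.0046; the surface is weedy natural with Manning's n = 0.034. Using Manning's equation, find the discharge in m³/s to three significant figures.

A = (b + z·y)·y = (5.05 + 1.1×0.41)×0.41 = 2.255 m²
P = b + 2y√(1+z²) = 5.05 + 2×0.41×√(1+1.1²) = 6.269 m
R = A/P = 2.255/6.269 = 0.3598 m
Q = (1/n)·A·R^(2/3)·S^(1/2) = (1/0.034) × 2.255 × 0.3598^(2/3) × 0.0046^(1/2) = 2.276 m³/s

2.28 m³/s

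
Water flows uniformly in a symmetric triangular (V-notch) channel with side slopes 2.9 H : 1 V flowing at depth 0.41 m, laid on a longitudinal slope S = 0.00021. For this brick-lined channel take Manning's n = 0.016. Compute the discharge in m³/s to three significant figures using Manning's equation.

0.148 m³/s

A = z·y² = 2.9×0.41² = 0.4875 m²
P = 2y√(1+z²) = 2×0.41×√(1+2.9²) = 2.515 m
R = A/P = 0.4875/2.515 = 0.1938 m
Q = (1/n)·A·R^(2/3)·S^(1/2) = (1/0.016) × 0.4875 × 0.1938^(2/3) × 0.00021^(1/2) = 0.1479 m³/s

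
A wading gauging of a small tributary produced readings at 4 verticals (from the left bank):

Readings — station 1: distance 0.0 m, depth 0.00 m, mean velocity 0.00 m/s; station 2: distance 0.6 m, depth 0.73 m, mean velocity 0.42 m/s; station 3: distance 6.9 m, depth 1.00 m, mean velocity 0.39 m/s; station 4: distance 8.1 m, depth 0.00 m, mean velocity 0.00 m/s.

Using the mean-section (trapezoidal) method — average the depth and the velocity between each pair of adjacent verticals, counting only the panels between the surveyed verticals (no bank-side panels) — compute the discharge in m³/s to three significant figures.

2.37 m³/s

Panel 1-2: Δb = 0.6 m, d̄ = (0.00+0.73)/2 = 0.365, v̄ = (0.00+0.42)/2 = 0.21 → q = 0.6×0.365×0.21 = 0.04599 m³/s
Panel 2-3: Δb = 6.3 m, d̄ = (0.73+1.00)/2 = 0.865, v̄ = (0.42+0.39)/2 = 0.405 → q = 6.3×0.865×0.405 = 2.207 m³/s
Panel 3-4: Δb = 1.2 m, d̄ = (1.00+0.00)/2 = 0.5, v̄ = (0.39+0.00)/2 = 0.195 → q = 1.2×0.5×0.195 = 0.1170 m³/s
Q = Σ q = 2.370 m³/s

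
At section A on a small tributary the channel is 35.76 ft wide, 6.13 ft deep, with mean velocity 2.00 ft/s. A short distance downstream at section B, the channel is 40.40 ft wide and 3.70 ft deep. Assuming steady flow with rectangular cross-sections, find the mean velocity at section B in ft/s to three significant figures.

Q = A₁V₁ = (35.76×6.13) × 2.00 = 438.4 ft³/s
A₂ = 40.40 × 3.70 = 149.5 ft²
V₂ = Q/A₂ = 438.4/149.5 = 2.933 ft/s

2.93 ft/s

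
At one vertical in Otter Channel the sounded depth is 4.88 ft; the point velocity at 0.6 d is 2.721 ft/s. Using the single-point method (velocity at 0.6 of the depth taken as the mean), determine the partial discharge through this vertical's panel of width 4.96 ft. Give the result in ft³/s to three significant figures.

65.9 ft³/s

v̄ = v₀.₆ = 2.721 ft/s
q = v̄ × d × w = 2.721 × 4.88 × 4.96 = 65.86 ft³/s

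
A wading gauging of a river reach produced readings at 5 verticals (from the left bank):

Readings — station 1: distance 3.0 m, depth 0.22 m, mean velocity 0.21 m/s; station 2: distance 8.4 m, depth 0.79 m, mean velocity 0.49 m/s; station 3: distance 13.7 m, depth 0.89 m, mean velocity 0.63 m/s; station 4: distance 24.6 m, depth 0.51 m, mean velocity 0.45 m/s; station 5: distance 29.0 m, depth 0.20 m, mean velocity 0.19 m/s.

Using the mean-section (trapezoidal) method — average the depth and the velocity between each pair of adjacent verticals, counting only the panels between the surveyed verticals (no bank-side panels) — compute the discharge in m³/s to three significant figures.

8.07 m³/s

Panel 1-2: Δb = 5.4 m, d̄ = (0.22+0.79)/2 = 0.505, v̄ = (0.21+0.49)/2 = 0.35 → q = 5.4×0.505×0.35 = 0.9545 m³/s
Panel 2-3: Δb = 5.3 m, d̄ = (0.79+0.89)/2 = 0.84, v̄ = (0.49+0.63)/2 = 0.56 → q = 5.3×0.84×0.56 = 2.493 m³/s
Panel 3-4: Δb = 10.9 m, d̄ = (0.89+0.51)/2 = 0.7, v̄ = (0.63+0.45)/2 = 0.54 → q = 10.9×0.7×0.54 = 4.120 m³/s
Panel 4-5: Δb = 4.4 m, d̄ = (0.51+0.20)/2 = 0.355, v̄ = (0.45+0.19)/2 = 0.32 → q = 4.4×0.355×0.32 = 0.4998 m³/s
Q = Σ q = 8.068 m³/s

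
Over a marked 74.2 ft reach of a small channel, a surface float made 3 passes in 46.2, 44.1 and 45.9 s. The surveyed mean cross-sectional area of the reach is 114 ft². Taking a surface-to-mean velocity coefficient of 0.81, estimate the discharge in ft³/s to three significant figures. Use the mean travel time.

151 ft³/s

t̄ = (46.2 + 44.1 + 45.9) / 3 = 45.4 s
v_surface = L / t̄ = 74.2 / 45.4 = 1.634 ft/s
v_mean = 0.81 × 1.634 = 1.324 ft/s
Q = A × v_mean = 114 × 1.324 = 150.9 ft³/s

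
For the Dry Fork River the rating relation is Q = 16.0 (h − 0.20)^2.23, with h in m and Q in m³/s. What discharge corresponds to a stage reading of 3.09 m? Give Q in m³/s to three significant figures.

Q = 16.0 × (3.09 − 0.20)^2.23 = 16.0 × 2.89^2.23 = 170.6 m³/s

171 m³/s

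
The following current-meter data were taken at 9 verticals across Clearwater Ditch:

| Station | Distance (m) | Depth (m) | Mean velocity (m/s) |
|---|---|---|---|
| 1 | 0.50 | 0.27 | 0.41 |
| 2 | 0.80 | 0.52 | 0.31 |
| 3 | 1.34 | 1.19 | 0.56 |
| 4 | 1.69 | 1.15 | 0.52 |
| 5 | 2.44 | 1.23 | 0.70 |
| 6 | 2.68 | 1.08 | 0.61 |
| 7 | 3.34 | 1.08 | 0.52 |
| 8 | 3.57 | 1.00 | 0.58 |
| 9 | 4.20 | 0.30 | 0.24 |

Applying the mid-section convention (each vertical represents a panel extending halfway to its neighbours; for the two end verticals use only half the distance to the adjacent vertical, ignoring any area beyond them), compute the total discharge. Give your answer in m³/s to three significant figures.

1.95 m³/s

w_1 = (0.80 − 0.50)/2 = 0.15 m; q_1 = 0.41 × 0.27 × 0.15 = 0.01661 m³/s
w_2 = (1.34 − 0.50)/2 = 0.42 m; q_2 = 0.31 × 0.52 × 0.42 = 0.06770 m³/s
w_3 = (1.69 − 0.80)/2 = 0.445 m; q_3 = 0.56 × 1.19 × 0.445 = 0.2965 m³/s
w_4 = (2.44 − 1.34)/2 = 0.55 m; q_4 = 0.52 × 1.15 × 0.55 = 0.3289 m³/s
w_5 = (2.68 − 1.69)/2 = 0.495 m; q_5 = 0.70 × 1.23 × 0.495 = 0.4262 m³/s
w_6 = (3.34 − 2.44)/2 = 0.45 m; q_6 = 0.61 × 1.08 × 0.45 = 0.2965 m³/s
w_7 = (3.57 − 2.68)/2 = 0.445 m; q_7 = 0.52 × 1.08 × 0.445 = 0.2499 m³/s
w_8 = (4.20 − 3.34)/2 = 0.43 m; q_8 = 0.58 × 1.00 × 0.43 = 0.2494 m³/s
w_9 = (4.20 − 3.57)/2 = 0.315 m; q_9 = 0.24 × 0.30 × 0.315 = 0.02268 m³/s
Q = Σ qᵢ = 1.954 m³/s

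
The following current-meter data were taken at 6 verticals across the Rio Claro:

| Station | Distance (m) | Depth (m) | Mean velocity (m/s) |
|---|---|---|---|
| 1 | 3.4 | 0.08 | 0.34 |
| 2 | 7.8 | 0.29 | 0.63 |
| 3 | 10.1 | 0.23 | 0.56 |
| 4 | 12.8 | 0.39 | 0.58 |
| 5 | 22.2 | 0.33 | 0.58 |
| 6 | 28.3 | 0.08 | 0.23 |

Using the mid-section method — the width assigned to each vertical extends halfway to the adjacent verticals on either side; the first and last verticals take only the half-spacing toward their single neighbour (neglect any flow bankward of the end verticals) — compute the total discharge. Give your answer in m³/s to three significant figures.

w_1 = (7.8 − 3.4)/2 = 2.2 m; q_1 = 0.34 × 0.08 × 2.2 = 0.05984 m³/s
w_2 = (10.1 − 3.4)/2 = 3.35 m; q_2 = 0.63 × 0.29 × 3.35 = 0.6120 m³/s
w_3 = (12.8 − 7.8)/2 = 2.5 m; q_3 = 0.56 × 0.23 × 2.5 = 0.3220 m³/s
w_4 = (22.2 − 10.1)/2 = 6.05 m; q_4 = 0.58 × 0.39 × 6.05 = 1.369 m³/s
w_5 = (28.3 − 12.8)/2 = 7.75 m; q_5 = 0.58 × 0.33 × 7.75 = 1.483 m³/s
w_6 = (28.3 − 22.2)/2 = 3.05 m; q_6 = 0.23 × 0.08 × 3.05 = 0.05612 m³/s
Q = Σ qᵢ = 3.902 m³/s

3.90 m³/s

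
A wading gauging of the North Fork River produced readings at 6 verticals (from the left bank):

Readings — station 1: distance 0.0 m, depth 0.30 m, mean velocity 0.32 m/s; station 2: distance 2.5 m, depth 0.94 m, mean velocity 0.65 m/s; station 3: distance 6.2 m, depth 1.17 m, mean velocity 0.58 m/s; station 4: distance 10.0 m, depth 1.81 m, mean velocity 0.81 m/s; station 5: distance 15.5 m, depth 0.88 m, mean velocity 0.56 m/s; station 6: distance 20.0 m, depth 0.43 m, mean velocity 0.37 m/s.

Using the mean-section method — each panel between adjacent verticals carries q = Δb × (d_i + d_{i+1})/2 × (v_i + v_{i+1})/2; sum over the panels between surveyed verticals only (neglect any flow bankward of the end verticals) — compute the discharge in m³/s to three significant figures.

13.5 m³/s

Panel 1-2: Δb = 2.5 m, d̄ = (0.30+0.94)/2 = 0.62, v̄ = (0.32+0.65)/2 = 0.485 → q = 2.5×0.62×0.485 = 0.7518 m³/s
Panel 2-3: Δb = 3.7 m, d̄ = (0.94+1.17)/2 = 1.055, v̄ = (0.65+0.58)/2 = 0.615 → q = 3.7×1.055×0.615 = 2.401 m³/s
Panel 3-4: Δb = 3.8 m, d̄ = (1.17+1.81)/2 = 1.49, v̄ = (0.58+0.81)/2 = 0.695 → q = 3.8×1.49×0.695 = 3.935 m³/s
Panel 4-5: Δb = 5.5 m, d̄ = (1.81+0.88)/2 = 1.345, v̄ = (0.81+0.56)/2 = 0.685 → q = 5.5×1.345×0.685 = 5.067 m³/s
Panel 5-6: Δb = 4.5 m, d̄ = (0.88+0.43)/2 = 0.655, v̄ = (0.56+0.37)/2 = 0.465 → q = 4.5×0.655×0.465 = 1.371 m³/s
Q = Σ q = 13.53 m³/s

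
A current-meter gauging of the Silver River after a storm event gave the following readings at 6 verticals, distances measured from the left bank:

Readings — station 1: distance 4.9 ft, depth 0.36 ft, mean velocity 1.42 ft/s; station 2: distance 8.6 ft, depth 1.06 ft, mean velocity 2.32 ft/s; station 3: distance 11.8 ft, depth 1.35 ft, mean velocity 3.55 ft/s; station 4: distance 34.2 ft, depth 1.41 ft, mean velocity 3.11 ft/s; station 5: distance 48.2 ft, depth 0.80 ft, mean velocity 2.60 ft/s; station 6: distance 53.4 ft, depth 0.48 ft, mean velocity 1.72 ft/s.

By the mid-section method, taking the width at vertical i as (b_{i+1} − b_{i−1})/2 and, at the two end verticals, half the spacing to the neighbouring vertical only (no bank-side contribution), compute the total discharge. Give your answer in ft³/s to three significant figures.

w_1 = (8.6 − 4.9)/2 = 1.85 ft; q_1 = 1.42 × 0.36 × 1.85 = 0.9457 ft³/s
w_2 = (11.8 − 4.9)/2 = 3.45 ft; q_2 = 2.32 × 1.06 × 3.45 = 8.484 ft³/s
w_3 = (34.2 − 8.6)/2 = 12.8 ft; q_3 = 3.55 × 1.35 × 12.8 = 61.34 ft³/s
w_4 = (48.2 − 11.8)/2 = 18.2 ft; q_4 = 3.11 × 1.41 × 18.2 = 79.81 ft³/s
w_5 = (53.4 − 34.2)/2 = 9.6 ft; q_5 = 2.60 × 0.80 × 9.6 = 19.97 ft³/s
w_6 = (53.4 − 48.2)/2 = 2.6 ft; q_6 = 1.72 × 0.48 × 2.6 = 2.147 ft³/s
Q = Σ qᵢ = 172.7 ft³/s

173 ft³/s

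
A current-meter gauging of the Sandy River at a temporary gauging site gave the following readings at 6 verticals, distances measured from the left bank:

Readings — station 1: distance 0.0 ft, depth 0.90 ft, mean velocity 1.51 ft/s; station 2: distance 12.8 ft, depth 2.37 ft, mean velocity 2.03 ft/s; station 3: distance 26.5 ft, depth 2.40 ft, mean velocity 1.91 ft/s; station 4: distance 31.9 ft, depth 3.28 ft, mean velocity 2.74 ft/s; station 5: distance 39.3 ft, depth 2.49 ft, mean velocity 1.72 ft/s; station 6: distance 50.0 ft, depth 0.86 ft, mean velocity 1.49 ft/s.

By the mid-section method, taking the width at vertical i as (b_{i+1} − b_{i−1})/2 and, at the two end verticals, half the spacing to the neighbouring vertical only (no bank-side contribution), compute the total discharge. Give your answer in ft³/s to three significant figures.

219 ft³/s

w_1 = (12.8 − 0.0)/2 = 6.4 ft; q_1 = 1.51 × 0.90 × 6.4 = 8.698 ft³/s
w_2 = (26.5 − 0.0)/2 = 13.25 ft; q_2 = 2.03 × 2.37 × 13.25 = 63.75 ft³/s
w_3 = (31.9 − 12.8)/2 = 9.55 ft; q_3 = 1.91 × 2.40 × 9.55 = 43.78 ft³/s
w_4 = (39.3 − 26.5)/2 = 6.4 ft; q_4 = 2.74 × 3.28 × 6.4 = 57.52 ft³/s
w_5 = (50.0 − 31.9)/2 = 9.05 ft; q_5 = 1.72 × 2.49 × 9.05 = 38.76 ft³/s
w_6 = (50.0 − 39.3)/2 = 5.35 ft; q_6 = 1.49 × 0.86 × 5.35 = 6.855 ft³/s
Q = Σ qᵢ = 219.4 ft³/s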